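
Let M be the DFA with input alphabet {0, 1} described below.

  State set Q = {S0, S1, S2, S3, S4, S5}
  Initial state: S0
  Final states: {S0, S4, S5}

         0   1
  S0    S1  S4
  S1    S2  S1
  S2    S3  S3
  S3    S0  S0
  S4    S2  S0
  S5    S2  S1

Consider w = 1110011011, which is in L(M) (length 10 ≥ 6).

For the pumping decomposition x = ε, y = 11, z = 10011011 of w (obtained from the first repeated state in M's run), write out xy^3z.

xy^3z = ε·11·11·11·10011011 = 11111110011011.
Reading y = 11 takes M from S0 back to S0, so after x·y·y·y the machine is still in S0, and z then leads to the accepting state S0. Hence 11111110011011 ∈ L(M).

11111110011011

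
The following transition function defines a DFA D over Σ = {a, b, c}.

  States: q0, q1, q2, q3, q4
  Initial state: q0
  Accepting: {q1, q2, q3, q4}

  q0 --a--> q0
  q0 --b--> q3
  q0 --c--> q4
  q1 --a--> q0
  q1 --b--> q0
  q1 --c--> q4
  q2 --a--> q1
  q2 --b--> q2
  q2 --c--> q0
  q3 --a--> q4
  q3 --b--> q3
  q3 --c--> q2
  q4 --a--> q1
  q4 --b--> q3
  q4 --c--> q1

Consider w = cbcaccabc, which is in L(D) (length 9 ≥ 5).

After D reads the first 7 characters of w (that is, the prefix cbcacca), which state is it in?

q0

State sequence: q0 -c-> q4 -b-> q3 -c-> q2 -a-> q1 -c-> q4 -c-> q1 -a-> q0

After reading 7 characters, D is in state q0.
(This kind of state-tracing is the core of the pumping-lemma construction: with 5 states, pigeonhole forces a repeat within the first 5 steps.)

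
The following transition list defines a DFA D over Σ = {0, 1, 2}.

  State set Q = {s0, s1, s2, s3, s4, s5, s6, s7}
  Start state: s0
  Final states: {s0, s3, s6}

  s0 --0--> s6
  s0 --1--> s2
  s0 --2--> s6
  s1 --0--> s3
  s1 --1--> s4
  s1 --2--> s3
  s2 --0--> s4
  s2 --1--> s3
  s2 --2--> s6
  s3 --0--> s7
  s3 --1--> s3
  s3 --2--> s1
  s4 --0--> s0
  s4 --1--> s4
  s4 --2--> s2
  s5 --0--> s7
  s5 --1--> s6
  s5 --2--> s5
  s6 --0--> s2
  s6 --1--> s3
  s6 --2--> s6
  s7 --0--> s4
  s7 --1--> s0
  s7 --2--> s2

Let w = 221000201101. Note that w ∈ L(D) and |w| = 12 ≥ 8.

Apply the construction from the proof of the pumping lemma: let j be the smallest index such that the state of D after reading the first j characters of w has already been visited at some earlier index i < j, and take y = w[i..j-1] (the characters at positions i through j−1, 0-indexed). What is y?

2

State sequence: s0 -2-> s6 -2-> s6 -1-> s3 -0-> s7 -0-> s4 -0-> s0 -2-> s6 -0-> s2 -1-> s3 -1-> s3 -0-> s7 -1-> s0
First repeat at step 2: s6 was already visited.

So i = 1, j = 2, giving x = w[0:1] = 2, y = w[1:2] = 2, z = w[2:12] = 1000201101.
Check: |xy| = 2 ≤ 8 and |y| = 1 ≥ 1. Reading y takes D from s6 back to s6, so every xyⁱz is accepted.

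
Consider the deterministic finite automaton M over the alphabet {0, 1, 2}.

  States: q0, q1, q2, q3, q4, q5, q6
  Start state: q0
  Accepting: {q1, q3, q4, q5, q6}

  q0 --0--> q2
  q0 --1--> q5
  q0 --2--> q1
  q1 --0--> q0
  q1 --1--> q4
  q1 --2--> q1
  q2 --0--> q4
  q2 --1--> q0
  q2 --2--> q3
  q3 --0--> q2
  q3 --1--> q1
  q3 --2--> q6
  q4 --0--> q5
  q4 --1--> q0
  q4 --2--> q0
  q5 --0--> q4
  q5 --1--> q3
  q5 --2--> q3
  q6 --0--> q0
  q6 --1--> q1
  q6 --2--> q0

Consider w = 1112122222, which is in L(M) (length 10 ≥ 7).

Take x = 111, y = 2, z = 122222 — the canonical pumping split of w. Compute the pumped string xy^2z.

xy^2z = 111·2·2·122222 = 11122122222.
Reading y = 2 takes M from q1 back to q1, so after x·y·y the machine is still in q1, and z then leads to the accepting state q1. Hence 11122122222 ∈ L(M).

11122122222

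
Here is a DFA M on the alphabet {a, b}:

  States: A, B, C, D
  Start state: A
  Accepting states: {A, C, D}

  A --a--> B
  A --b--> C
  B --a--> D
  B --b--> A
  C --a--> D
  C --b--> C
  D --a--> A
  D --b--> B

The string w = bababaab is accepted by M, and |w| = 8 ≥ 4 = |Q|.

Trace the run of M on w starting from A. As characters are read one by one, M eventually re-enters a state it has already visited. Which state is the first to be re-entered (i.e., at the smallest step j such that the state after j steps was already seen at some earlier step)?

D

State sequence: A -b-> C -a-> D -b-> B -a-> D -b-> B -a-> D -a-> A -b-> C
First repeat at step 4: D was already visited.

The earliest repeat is at step j = 4: M is in D, which it already visited at step i = 2.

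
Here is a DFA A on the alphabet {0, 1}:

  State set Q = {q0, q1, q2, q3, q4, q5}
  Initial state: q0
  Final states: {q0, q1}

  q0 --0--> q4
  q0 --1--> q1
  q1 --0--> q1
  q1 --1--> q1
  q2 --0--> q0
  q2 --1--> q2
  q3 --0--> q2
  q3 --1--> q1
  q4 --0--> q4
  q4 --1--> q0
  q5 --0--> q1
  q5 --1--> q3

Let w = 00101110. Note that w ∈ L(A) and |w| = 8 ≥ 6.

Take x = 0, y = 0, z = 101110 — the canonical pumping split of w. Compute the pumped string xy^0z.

0101110

xy⁰z = xz = 0·101110 = 0101110.
Reading y = 0 takes A from q4 back to q4, so after x the machine is still in q4, and z then leads to the accepting state q1. Hence 0101110 ∈ L(A).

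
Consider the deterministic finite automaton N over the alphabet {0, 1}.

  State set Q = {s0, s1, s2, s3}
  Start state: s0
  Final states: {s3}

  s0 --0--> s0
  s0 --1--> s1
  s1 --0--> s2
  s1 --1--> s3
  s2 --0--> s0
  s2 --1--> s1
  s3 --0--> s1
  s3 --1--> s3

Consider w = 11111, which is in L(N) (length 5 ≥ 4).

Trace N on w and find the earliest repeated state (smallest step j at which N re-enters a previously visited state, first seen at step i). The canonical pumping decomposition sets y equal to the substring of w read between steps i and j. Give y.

State sequence: s0 -1-> s1 -1-> s3 -1-> s3 -1-> s3 -1-> s3
First repeat at step 3: s3 was already visited.

So i = 2, j = 3, giving x = w[0:2] = 11, y = w[2:3] = 1, z = w[3:5] = 11.
Check: |xy| = 3 ≤ 4 and |y| = 1 ≥ 1. Reading y takes N from s3 back to s3, so every xyⁱz is accepted.

1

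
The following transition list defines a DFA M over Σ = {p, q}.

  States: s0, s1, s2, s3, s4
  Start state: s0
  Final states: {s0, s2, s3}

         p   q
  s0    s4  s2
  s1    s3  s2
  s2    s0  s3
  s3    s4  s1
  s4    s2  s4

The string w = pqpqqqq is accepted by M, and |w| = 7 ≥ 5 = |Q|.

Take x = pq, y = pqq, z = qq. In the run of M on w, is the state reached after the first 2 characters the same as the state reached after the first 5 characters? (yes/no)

Run of M on the first 5 characters of w = p q p q q:
  step 0: s0  (start)
  step 1: s4  (read p: s0→s4)
  step 2: s4  (read q: s4→s4)
  step 3: s2  (read p: s4→s2)
  step 4: s3  (read q: s2→s3)
  step 5: s1  (read q: s3→s1)

After x (step 2): s4. After xy (step 5): s1.
They differ (s4 ≠ s1), so y is not a cycle from the state after x; this split is not the one the pumping-lemma construction produces, and pumping y need not keep the string in L(M).

no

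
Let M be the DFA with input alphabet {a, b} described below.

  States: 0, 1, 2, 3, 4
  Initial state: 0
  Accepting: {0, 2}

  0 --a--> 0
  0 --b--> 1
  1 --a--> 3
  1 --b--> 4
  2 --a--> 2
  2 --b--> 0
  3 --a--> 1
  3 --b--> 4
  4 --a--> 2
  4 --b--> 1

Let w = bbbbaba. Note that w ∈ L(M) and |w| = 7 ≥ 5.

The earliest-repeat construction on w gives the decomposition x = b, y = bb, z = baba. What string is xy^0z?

xy⁰z = xz = b·baba = bbaba.
Reading y = bb takes M from 1 back to 1, so after x the machine is still in 1, and z then leads to the accepting state 0. Hence bbaba ∈ L(M).

bbaba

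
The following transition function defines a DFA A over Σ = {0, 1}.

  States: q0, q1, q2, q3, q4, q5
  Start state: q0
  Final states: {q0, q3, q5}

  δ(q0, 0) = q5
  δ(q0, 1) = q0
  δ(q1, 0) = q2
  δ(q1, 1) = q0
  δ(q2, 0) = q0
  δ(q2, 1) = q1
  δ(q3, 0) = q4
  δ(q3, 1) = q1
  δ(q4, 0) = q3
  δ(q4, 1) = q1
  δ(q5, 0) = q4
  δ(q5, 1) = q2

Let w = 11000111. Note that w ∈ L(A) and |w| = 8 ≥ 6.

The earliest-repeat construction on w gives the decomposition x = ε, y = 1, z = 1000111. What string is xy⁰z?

1000111

xy⁰z = xz = ε·1000111 = 1000111.
Reading y = 1 takes A from q0 back to q0, so after x the machine is still in q0, and z then leads to the accepting state q0. Hence 1000111 ∈ L(A).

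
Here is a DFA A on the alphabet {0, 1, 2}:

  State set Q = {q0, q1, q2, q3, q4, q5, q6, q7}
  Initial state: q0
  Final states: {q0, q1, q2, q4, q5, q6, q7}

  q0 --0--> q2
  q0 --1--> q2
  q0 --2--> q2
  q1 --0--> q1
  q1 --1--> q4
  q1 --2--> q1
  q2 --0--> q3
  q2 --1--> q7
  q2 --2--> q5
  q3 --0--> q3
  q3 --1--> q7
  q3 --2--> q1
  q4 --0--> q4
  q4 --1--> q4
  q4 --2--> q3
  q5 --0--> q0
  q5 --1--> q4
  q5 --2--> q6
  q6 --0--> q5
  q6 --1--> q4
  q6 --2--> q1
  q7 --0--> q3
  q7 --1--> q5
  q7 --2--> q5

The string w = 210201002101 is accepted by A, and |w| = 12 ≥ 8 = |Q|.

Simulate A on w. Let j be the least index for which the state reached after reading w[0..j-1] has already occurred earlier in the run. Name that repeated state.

q1

Run of A on w = 2 1 0 2 0 1 0 0 2 1 0 1:
  step 0: q0  (start)
  step 1: q2  (read 2: q0→q2)
  step 2: q7  (read 1: q2→q7)
  step 3: q3  (read 0: q7→q3)
  step 4: q1  (read 2: q3→q1)
  step 5: q1  (read 0: q1→q1)   ← first repeat (q1 seen earlier)
  step 6: q4  (read 1: q1→q4)
  step 7: q4  (read 0: q4→q4)
  step 8: q4  (read 0: q4→q4)
  step 9: q3  (read 2: q4→q3)
  step 10: q7  (read 1: q3→q7)
  step 11: q3  (read 0: q7→q3)
  step 12: q7  (read 1: q3→q7)

The earliest repeat is at step j = 5: A is in q1, which it already visited at step i = 4.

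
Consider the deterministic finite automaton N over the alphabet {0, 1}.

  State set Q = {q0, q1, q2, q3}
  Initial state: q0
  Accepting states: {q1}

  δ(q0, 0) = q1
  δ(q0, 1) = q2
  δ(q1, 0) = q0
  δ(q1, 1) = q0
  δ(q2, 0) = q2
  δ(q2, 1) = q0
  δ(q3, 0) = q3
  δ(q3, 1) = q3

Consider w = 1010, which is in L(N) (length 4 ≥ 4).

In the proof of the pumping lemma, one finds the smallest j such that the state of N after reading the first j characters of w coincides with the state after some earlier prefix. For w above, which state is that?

State sequence: q0 -1-> q2 -0-> q2 -1-> q0 -0-> q1
First repeat at step 2: q2 was already visited.

The earliest repeat is at step j = 2: N is in q2, which it already visited at step i = 1.
Pumping length from the standard proof: p = 4 (the number of states). The repeated state found above gives |xy| = j ≤ 4 and |y| = j − i ≥ 1.

q2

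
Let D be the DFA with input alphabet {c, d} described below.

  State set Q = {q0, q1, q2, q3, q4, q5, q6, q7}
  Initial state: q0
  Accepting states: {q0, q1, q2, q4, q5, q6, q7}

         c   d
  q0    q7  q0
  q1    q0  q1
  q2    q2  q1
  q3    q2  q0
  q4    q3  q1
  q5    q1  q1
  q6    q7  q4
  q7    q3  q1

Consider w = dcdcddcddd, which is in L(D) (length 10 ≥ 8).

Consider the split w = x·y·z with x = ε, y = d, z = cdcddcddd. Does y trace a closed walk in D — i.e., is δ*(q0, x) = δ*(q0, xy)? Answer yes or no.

yes

Run of D on the first 1 characters of w = d:
  step 0: q0  (start)
  step 1: q0  (read d: q0→q0)

After x (step 0): q0. After xy (step 1): q0.
They match, so y = d drives D around a cycle from q0 back to itself; pumping y any number of times keeps D in q0 before reading z, and xyⁱz ∈ L(D) for every i ≥ 0.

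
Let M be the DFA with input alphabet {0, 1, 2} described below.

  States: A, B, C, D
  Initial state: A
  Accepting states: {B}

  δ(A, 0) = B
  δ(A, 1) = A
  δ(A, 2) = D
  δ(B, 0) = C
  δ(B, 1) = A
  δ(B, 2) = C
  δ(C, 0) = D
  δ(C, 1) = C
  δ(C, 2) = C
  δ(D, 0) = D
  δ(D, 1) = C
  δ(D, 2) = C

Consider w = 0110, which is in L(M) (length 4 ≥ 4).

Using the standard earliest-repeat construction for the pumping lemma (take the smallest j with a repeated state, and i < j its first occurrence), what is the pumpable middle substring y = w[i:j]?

Run of M on w = 0 1 1 0:
  step 0: A  (start)
  step 1: B  (read 0: A→B)
  step 2: A  (read 1: B→A)   ← first repeat (A seen earlier)
  step 3: A  (read 1: A→A)
  step 4: B  (read 0: A→B)

So i = 0, j = 2, giving x = w[0:0] = ε, y = w[0:2] = 01, z = w[2:4] = 10.
Check: |xy| = 2 ≤ 4 and |y| = 2 ≥ 1. Reading y takes M from A back to A, so every xyⁱz is accepted.
Pumping length from the standard proof: p = 4 (the number of states). The repeated state found above gives |xy| = j ≤ 4 and |y| = j − i ≥ 1.

01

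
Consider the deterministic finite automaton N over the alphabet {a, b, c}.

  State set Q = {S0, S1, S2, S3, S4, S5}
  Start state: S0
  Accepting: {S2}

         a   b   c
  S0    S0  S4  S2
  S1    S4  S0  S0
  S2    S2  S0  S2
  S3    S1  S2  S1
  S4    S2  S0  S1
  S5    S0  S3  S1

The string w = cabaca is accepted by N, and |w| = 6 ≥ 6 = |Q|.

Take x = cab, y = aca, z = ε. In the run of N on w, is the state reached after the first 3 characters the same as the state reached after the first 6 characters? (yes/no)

no

State sequence: S0 -c-> S2 -a-> S2 -b-> S0 -a-> S0 -c-> S2 -a-> S2

After x (step 3): S0. After xy (step 6): S2.
They differ (S0 ≠ S2), so y is not a cycle from the state after x; this split is not the one the pumping-lemma construction produces, and pumping y need not keep the string in L(N).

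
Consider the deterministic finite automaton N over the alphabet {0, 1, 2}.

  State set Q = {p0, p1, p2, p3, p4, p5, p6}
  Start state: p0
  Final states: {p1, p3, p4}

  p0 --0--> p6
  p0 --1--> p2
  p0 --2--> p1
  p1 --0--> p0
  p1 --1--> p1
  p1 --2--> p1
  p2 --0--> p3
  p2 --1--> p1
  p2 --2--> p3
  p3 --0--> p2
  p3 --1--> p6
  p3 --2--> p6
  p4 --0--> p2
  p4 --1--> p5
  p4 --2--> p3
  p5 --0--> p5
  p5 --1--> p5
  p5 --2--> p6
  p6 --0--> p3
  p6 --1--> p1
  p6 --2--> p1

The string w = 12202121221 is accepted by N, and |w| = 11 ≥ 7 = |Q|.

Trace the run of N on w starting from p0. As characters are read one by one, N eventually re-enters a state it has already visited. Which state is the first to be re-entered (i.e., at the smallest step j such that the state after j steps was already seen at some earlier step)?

State sequence: p0 -1-> p2 -2-> p3 -2-> p6 -0-> p3 -2-> p6 -1-> p1 -2-> p1 -1-> p1 -2-> p1 -2-> p1 -1-> p1
First repeat at step 4: p3 was already visited.

The earliest repeat is at step j = 4: N is in p3, which it already visited at step i = 2.
Since N has 7 states, any run of length ≥ 7 visits 7+1 states, so by pigeonhole some state repeats within the first 7 steps — that repeat gives the pumpable loop.

p3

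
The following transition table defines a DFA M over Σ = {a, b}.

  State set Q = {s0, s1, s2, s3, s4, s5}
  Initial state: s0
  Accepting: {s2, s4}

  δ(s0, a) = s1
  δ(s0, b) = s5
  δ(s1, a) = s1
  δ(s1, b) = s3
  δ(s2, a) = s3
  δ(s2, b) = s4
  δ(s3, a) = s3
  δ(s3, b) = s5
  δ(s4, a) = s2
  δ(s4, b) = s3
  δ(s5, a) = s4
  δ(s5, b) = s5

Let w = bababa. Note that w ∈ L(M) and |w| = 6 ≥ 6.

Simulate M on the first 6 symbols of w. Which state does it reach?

s4

State sequence: s0 -b-> s5 -a-> s4 -b-> s3 -a-> s3 -b-> s5 -a-> s4

After reading 6 characters, M is in state s4.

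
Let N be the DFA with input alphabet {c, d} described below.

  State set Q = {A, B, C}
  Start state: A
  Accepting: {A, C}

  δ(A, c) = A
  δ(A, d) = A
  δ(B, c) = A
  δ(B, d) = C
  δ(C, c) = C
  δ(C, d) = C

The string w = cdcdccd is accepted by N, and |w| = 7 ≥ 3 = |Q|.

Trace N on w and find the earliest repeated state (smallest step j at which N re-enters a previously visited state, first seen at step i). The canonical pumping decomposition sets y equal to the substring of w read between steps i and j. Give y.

State sequence: A -c-> A -d-> A -c-> A -d-> A -c-> A -c-> A -d-> A
First repeat at step 1: A was already visited.

So i = 0, j = 1, giving x = w[0:0] = ε, y = w[0:1] = c, z = w[1:7] = dcdccd.
Check: |xy| = 1 ≤ 3 and |y| = 1 ≥ 1. Reading y takes N from A back to A, so every xyⁱz is accepted.

c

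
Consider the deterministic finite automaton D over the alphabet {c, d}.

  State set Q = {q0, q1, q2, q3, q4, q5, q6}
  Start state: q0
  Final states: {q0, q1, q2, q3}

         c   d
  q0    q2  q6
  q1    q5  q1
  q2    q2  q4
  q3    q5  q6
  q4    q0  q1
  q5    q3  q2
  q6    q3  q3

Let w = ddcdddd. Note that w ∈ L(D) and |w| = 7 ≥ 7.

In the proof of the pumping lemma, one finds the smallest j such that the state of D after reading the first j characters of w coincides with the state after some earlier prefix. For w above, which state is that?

q1

State sequence: q0 -d-> q6 -d-> q3 -c-> q5 -d-> q2 -d-> q4 -d-> q1 -d-> q1
First repeat at step 7: q1 was already visited.

The earliest repeat is at step j = 7: D is in q1, which it already visited at step i = 6.
With |Q| = 7, pigeonhole forces a state repeat no later than step 7; the substring read between the first and second visits to that state can be pumped.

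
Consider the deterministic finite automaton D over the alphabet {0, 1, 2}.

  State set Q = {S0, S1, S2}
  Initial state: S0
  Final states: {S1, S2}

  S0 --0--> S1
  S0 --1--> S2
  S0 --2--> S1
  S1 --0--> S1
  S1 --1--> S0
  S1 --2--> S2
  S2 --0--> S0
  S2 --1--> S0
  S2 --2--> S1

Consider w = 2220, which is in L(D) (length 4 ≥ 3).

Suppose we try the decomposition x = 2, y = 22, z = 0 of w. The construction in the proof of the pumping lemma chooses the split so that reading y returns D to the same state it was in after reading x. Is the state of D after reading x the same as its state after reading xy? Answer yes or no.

Run of D on the first 3 characters of w = 2 2 2:
  step 0: S0  (start)
  step 1: S1  (read 2: S0→S1)
  step 2: S2  (read 2: S1→S2)
  step 3: S1  (read 2: S2→S1)

After x (step 1): S1. After xy (step 3): S1.
They match, so y = 22 drives D around a cycle from S1 back to itself; pumping y any number of times keeps D in S1 before reading z, and xyⁱz ∈ L(D) for every i ≥ 0.

yes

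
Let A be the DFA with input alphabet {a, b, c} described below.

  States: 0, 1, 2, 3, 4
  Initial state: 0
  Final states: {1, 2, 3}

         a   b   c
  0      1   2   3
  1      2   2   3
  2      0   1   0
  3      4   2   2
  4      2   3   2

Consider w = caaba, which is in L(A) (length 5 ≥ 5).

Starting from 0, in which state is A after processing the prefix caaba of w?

State sequence: 0 -c-> 3 -a-> 4 -a-> 2 -b-> 1 -a-> 2

After reading 5 characters, A is in state 2.

2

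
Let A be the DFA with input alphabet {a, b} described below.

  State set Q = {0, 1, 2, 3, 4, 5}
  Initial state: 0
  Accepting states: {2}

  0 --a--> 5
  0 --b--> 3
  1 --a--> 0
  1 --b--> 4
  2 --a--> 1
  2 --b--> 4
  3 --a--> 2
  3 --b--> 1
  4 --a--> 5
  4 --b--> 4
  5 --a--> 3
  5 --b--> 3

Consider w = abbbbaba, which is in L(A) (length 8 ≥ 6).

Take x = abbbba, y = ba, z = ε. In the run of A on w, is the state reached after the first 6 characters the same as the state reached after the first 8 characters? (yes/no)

no

Run of A on the first 8 characters of w = a b b b b a b a:
  step 0: 0  (start)
  step 1: 5  (read a: 0→5)
  step 2: 3  (read b: 5→3)
  step 3: 1  (read b: 3→1)
  step 4: 4  (read b: 1→4)
  step 5: 4  (read b: 4→4)
  step 6: 5  (read a: 4→5)
  step 7: 3  (read b: 5→3)
  step 8: 2  (read a: 3→2)

After x (step 6): 5. After xy (step 8): 2.
They differ (5 ≠ 2), so y is not a cycle from the state after x; this split is not the one the pumping-lemma construction produces, and pumping y need not keep the string in L(A).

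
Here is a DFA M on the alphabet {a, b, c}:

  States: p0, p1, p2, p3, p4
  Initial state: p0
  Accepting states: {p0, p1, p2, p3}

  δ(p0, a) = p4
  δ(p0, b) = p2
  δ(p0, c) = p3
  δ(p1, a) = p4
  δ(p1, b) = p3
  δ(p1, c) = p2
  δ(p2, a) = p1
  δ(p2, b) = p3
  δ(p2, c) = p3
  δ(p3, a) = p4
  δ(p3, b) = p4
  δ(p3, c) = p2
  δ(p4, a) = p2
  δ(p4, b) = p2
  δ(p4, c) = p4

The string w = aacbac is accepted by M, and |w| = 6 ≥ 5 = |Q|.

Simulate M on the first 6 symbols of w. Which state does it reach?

Run of M on the first 6 characters of w = a a c b a c:
  step 0: p0  (start)
  step 1: p4  (read a: p0→p4)
  step 2: p2  (read a: p4→p2)
  step 3: p3  (read c: p2→p3)
  step 4: p4  (read b: p3→p4)
  step 5: p2  (read a: p4→p2)
  step 6: p3  (read c: p2→p3)

After reading 6 characters, M is in state p3.
(This kind of state-tracing is the core of the pumping-lemma construction: with 5 states, pigeonhole forces a repeat within the first 5 steps.)

p3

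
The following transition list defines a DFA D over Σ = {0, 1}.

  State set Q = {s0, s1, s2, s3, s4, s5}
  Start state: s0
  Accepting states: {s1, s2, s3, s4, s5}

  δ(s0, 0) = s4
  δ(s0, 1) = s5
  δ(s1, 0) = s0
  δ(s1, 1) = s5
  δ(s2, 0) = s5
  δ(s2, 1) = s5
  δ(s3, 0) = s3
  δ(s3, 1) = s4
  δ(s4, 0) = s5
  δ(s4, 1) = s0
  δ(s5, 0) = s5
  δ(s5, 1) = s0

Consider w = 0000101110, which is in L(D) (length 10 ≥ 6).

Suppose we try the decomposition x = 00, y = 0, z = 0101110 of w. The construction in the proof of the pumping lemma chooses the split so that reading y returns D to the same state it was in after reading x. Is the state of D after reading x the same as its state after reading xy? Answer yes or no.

Run of D on the first 3 characters of w = 0 0 0:
  step 0: s0  (start)
  step 1: s4  (read 0: s0→s4)
  step 2: s5  (read 0: s4→s5)
  step 3: s5  (read 0: s5→s5)

After x (step 2): s5. After xy (step 3): s5.
They match, so y = 0 drives D around a cycle from s5 back to itself; pumping y any number of times keeps D in s5 before reading z, and xyⁱz ∈ L(D) for every i ≥ 0.

yes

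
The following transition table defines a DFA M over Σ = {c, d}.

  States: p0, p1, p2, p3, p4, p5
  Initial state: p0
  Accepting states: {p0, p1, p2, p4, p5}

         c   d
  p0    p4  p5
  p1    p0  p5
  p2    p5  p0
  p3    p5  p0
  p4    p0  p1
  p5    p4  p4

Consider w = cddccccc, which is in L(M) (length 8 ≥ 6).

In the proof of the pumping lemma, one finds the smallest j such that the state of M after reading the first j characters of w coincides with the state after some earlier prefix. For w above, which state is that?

Run of M on w = c d d c c c c c:
  step 0: p0  (start)
  step 1: p4  (read c: p0→p4)
  step 2: p1  (read d: p4→p1)
  step 3: p5  (read d: p1→p5)
  step 4: p4  (read c: p5→p4)   ← first repeat (p4 seen earlier)
  step 5: p0  (read c: p4→p0)
  step 6: p4  (read c: p0→p4)
  step 7: p0  (read c: p4→p0)
  step 8: p4  (read c: p0→p4)

The earliest repeat is at step j = 4: M is in p4, which it already visited at step i = 1.

p4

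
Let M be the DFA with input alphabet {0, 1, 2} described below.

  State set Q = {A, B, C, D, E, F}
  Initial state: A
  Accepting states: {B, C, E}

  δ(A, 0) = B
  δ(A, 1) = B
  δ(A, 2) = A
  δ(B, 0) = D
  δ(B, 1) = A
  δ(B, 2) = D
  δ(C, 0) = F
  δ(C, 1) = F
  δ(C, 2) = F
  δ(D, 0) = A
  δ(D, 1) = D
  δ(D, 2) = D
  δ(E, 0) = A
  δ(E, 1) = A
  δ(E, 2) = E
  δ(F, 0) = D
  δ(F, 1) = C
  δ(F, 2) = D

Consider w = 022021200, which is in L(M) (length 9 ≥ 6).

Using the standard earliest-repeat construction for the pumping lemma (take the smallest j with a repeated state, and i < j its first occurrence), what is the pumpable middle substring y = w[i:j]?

2

State sequence: A -0-> B -2-> D -2-> D -0-> A -2-> A -1-> B -2-> D -0-> A -0-> B
First repeat at step 3: D was already visited.

So i = 2, j = 3, giving x = w[0:2] = 02, y = w[2:3] = 2, z = w[3:9] = 021200.
Check: |xy| = 3 ≤ 6 and |y| = 1 ≥ 1. Reading y takes M from D back to D, so every xyⁱz is accepted.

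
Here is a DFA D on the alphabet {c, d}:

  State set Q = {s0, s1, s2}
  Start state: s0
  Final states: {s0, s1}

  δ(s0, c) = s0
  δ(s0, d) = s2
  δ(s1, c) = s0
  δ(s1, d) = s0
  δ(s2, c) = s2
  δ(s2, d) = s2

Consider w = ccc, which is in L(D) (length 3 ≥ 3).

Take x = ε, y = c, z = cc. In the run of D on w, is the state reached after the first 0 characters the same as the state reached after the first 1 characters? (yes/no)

yes

State sequence: s0 -c-> s0

After x (step 0): s0. After xy (step 1): s0.
They match, so y = c drives D around a cycle from s0 back to itself; pumping y any number of times keeps D in s0 before reading z, and xyⁱz ∈ L(D) for every i ≥ 0.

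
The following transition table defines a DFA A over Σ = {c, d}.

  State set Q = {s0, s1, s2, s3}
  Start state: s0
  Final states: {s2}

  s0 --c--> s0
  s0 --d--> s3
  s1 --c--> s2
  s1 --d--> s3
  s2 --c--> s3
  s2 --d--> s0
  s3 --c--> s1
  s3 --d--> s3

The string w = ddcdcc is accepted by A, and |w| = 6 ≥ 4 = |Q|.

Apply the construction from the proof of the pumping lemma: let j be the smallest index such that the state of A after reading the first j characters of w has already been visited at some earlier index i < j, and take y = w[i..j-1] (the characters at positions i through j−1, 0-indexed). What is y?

State sequence: s0 -d-> s3 -d-> s3 -c-> s1 -d-> s3 -c-> s1 -c-> s2
First repeat at step 2: s3 was already visited.

So i = 1, j = 2, giving x = w[0:1] = d, y = w[1:2] = d, z = w[2:6] = cdcc.
Check: |xy| = 2 ≤ 4 and |y| = 1 ≥ 1. Reading y takes A from s3 back to s3, so every xyⁱz is accepted.
Since A has 4 states, any run of length ≥ 4 visits 4+1 states, so by pigeonhole some state repeats within the first 4 steps — that repeat gives the pumpable loop.

d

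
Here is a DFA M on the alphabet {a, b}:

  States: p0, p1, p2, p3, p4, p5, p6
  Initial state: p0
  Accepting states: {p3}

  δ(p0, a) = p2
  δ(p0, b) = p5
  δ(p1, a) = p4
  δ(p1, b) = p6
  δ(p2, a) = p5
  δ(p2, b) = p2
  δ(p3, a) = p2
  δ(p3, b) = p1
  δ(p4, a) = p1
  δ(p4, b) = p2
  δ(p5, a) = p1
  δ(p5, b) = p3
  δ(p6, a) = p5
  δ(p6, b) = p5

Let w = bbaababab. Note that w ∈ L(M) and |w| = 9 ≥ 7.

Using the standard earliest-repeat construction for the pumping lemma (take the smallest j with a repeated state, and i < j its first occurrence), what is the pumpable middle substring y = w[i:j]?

baa

State sequence: p0 -b-> p5 -b-> p3 -a-> p2 -a-> p5 -b-> p3 -a-> p2 -b-> p2 -a-> p5 -b-> p3
First repeat at step 4: p5 was already visited.

So i = 1, j = 4, giving x = w[0:1] = b, y = w[1:4] = baa, z = w[4:9] = babab.
Check: |xy| = 4 ≤ 7 and |y| = 3 ≥ 1. Reading y takes M from p5 back to p5, so every xyⁱz is accepted.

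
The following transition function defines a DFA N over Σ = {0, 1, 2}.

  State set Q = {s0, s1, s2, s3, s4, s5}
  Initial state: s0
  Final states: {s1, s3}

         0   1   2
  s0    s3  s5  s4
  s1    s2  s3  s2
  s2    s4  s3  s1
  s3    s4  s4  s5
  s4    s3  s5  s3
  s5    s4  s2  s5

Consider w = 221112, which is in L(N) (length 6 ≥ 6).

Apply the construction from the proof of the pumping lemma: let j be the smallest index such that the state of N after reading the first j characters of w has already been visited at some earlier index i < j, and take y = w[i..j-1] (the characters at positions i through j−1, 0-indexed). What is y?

Run of N on w = 2 2 1 1 1 2:
  step 0: s0  (start)
  step 1: s4  (read 2: s0→s4)
  step 2: s3  (read 2: s4→s3)
  step 3: s4  (read 1: s3→s4)   ← first repeat (s4 seen earlier)
  step 4: s5  (read 1: s4→s5)
  step 5: s2  (read 1: s5→s2)
  step 6: s1  (read 2: s2→s1)

So i = 1, j = 3, giving x = w[0:1] = 2, y = w[1:3] = 21, z = w[3:6] = 112.
Check: |xy| = 3 ≤ 6 and |y| = 2 ≥ 1. Reading y takes N from s4 back to s4, so every xyⁱz is accepted.
Since N has 6 states, any run of length ≥ 6 visits 6+1 states, so by pigeonhole some state repeats within the first 6 steps — that repeat gives the pumpable loop.

21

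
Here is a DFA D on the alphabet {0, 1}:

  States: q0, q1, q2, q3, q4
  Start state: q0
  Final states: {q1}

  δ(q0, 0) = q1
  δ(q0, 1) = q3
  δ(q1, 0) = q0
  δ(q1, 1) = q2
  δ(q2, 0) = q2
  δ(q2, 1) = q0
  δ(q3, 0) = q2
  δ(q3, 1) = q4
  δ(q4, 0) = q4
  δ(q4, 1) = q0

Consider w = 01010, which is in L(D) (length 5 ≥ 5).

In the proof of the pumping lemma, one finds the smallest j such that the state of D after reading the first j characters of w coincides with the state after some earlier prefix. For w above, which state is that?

q2

State sequence: q0 -0-> q1 -1-> q2 -0-> q2 -1-> q0 -0-> q1
First repeat at step 3: q2 was already visited.

The earliest repeat is at step j = 3: D is in q2, which it already visited at step i = 2.
Pumping length from the standard proof: p = 5 (the number of states). The repeated state found above gives |xy| = j ≤ 5 and |y| = j − i ≥ 1.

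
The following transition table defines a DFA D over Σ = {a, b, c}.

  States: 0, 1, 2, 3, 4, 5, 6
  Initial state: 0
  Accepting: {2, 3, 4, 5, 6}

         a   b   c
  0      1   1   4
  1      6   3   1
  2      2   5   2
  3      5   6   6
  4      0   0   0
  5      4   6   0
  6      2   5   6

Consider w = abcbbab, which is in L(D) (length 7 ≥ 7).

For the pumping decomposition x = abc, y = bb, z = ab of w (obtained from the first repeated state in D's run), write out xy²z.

abcbbbbab

xy^2z = abc·bb·bb·ab = abcbbbbab.
Reading y = bb takes D from 6 back to 6, so after x·y·y the machine is still in 6, and z then leads to the accepting state 5. Hence abcbbbbab ∈ L(D).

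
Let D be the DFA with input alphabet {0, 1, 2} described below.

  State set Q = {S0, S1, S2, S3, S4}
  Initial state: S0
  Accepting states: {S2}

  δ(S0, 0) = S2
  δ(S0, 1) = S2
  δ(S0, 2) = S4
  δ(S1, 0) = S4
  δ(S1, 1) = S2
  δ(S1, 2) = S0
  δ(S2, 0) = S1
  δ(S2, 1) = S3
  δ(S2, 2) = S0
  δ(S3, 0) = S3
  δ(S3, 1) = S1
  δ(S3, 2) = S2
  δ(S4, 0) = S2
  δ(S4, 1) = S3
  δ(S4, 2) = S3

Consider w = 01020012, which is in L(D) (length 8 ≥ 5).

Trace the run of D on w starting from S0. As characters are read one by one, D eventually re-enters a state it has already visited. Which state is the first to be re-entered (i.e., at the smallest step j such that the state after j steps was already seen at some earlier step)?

Run of D on w = 0 1 0 2 0 0 1 2:
  step 0: S0  (start)
  step 1: S2  (read 0: S0→S2)
  step 2: S3  (read 1: S2→S3)
  step 3: S3  (read 0: S3→S3)   ← first repeat (S3 seen earlier)
  step 4: S2  (read 2: S3→S2)
  step 5: S1  (read 0: S2→S1)
  step 6: S4  (read 0: S1→S4)
  step 7: S3  (read 1: S4→S3)
  step 8: S2  (read 2: S3→S2)

The earliest repeat is at step j = 3: D is in S3, which it already visited at step i = 2.

S3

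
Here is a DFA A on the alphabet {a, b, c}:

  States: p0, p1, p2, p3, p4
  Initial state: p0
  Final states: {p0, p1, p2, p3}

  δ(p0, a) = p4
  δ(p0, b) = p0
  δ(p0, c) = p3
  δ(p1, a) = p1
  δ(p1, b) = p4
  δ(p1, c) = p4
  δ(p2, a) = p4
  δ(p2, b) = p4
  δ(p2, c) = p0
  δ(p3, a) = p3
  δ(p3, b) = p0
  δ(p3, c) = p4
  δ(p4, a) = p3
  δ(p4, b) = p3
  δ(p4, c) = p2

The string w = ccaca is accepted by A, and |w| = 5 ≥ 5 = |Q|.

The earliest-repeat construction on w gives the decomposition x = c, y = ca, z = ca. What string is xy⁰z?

cca

xy⁰z = xz = c·ca = cca.
Reading y = ca takes A from p3 back to p3, so after x the machine is still in p3, and z then leads to the accepting state p3. Hence cca ∈ L(A).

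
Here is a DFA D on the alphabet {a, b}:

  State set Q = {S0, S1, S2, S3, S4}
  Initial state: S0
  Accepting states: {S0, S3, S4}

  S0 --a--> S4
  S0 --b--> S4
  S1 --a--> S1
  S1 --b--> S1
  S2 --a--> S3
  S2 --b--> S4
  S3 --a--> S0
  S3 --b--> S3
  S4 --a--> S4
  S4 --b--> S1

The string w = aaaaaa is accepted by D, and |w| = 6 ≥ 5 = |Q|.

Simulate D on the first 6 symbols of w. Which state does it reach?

S4

State sequence: S0 -a-> S4 -a-> S4 -a-> S4 -a-> S4 -a-> S4 -a-> S4

After reading 6 characters, D is in state S4.
(This kind of state-tracing is the core of the pumping-lemma construction: with 5 states, pigeonhole forces a repeat within the first 5 steps.)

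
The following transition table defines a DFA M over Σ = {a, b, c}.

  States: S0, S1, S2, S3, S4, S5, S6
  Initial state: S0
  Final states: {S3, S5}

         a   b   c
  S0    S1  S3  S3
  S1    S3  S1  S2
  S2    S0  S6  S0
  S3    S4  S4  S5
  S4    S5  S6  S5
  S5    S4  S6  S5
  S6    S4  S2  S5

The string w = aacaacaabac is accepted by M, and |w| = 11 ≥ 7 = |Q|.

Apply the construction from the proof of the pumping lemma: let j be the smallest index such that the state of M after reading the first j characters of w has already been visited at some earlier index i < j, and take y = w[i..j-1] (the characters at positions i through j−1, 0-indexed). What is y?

aa

State sequence: S0 -a-> S1 -a-> S3 -c-> S5 -a-> S4 -a-> S5 -c-> S5 -a-> S4 -a-> S5 -b-> S6 -a-> S4 -c-> S5
First repeat at step 5: S5 was already visited.

So i = 3, j = 5, giving x = w[0:3] = aac, y = w[3:5] = aa, z = w[5:11] = caabac.
Check: |xy| = 5 ≤ 7 and |y| = 2 ≥ 1. Reading y takes M from S5 back to S5, so every xyⁱz is accepted.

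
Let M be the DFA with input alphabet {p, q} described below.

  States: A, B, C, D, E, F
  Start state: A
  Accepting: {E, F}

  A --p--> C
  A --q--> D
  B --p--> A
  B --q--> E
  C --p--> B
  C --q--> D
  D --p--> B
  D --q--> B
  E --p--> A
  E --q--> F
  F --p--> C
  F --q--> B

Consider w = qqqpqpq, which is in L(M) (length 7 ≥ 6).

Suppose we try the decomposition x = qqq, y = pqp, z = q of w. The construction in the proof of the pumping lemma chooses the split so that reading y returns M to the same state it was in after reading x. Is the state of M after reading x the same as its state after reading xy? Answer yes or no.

no

Run of M on the first 6 characters of w = q q q p q p:
  step 0: A  (start)
  step 1: D  (read q: A→D)
  step 2: B  (read q: D→B)
  step 3: E  (read q: B→E)
  step 4: A  (read p: E→A)
  step 5: D  (read q: A→D)
  step 6: B  (read p: D→B)

After x (step 3): E. After xy (step 6): B.
They differ (E ≠ B), so y is not a cycle from the state after x; this split is not the one the pumping-lemma construction produces, and pumping y need not keep the string in L(M).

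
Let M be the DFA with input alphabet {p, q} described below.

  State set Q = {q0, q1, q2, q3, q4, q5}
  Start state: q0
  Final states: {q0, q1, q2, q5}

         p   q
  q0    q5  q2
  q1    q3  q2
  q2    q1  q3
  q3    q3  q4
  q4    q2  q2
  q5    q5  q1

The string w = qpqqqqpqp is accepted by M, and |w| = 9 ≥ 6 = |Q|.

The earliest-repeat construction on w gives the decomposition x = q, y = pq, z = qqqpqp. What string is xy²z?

qpqpqqqqpqp

xy^2z = q·pq·pq·qqqpqp = qpqpqqqqpqp.
Reading y = pq takes M from q2 back to q2, so after x·y·y the machine is still in q2, and z then leads to the accepting state q1. Hence qpqpqqqqpqp ∈ L(M).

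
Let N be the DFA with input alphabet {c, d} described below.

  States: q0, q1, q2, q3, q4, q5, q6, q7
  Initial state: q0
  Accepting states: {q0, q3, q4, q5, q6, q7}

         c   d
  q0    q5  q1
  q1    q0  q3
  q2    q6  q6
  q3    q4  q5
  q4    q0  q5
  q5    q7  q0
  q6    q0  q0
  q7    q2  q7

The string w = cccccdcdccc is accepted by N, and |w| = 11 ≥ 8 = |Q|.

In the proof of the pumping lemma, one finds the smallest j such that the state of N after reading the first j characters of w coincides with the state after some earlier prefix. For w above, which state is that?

State sequence: q0 -c-> q5 -c-> q7 -c-> q2 -c-> q6 -c-> q0 -d-> q1 -c-> q0 -d-> q1 -c-> q0 -c-> q5 -c-> q7
First repeat at step 5: q0 was already visited.

The earliest repeat is at step j = 5: N is in q0, which it already visited at step i = 0.
The DFA has 8 states, so the proof of the pumping lemma guarantees a repeated state among the first 8+1 visited; the segment between the two visits is the pumpable y.

q0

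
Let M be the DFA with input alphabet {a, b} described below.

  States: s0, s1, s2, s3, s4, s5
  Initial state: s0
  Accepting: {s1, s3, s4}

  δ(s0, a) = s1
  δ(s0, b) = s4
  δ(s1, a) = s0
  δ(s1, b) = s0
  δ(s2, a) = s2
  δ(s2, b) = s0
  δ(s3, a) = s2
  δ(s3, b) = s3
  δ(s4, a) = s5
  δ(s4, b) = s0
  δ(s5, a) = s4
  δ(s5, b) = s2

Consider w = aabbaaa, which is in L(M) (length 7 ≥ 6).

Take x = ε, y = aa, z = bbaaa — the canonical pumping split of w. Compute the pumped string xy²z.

aaaabbaaa

xy^2z = ε·aa·aa·bbaaa = aaaabbaaa.
Reading y = aa takes M from s0 back to s0, so after x·y·y the machine is still in s0, and z then leads to the accepting state s1. Hence aaaabbaaa ∈ L(M).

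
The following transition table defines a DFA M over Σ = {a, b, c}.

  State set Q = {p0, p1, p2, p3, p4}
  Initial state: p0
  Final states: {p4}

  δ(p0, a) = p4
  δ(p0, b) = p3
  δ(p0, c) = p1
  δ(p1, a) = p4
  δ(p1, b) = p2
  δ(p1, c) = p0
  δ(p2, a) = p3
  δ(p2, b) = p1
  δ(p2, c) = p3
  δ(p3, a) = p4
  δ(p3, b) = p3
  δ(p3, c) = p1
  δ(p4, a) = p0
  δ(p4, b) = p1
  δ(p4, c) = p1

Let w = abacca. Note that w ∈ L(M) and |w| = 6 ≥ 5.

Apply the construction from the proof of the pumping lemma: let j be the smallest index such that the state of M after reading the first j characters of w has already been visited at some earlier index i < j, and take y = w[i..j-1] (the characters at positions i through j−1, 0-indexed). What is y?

ba

State sequence: p0 -a-> p4 -b-> p1 -a-> p4 -c-> p1 -c-> p0 -a-> p4
First repeat at step 3: p4 was already visited.

So i = 1, j = 3, giving x = w[0:1] = a, y = w[1:3] = ba, z = w[3:6] = cca.
Check: |xy| = 3 ≤ 5 and |y| = 2 ≥ 1. Reading y takes M from p4 back to p4, so every xyⁱz is accepted.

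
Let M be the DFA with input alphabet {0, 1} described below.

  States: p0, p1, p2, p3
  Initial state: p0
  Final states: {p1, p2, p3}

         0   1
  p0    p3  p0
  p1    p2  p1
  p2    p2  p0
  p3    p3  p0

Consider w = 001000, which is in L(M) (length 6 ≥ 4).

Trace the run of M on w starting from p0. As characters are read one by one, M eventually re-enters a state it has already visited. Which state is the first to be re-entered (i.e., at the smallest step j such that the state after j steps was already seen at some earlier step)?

State sequence: p0 -0-> p3 -0-> p3 -1-> p0 -0-> p3 -0-> p3 -0-> p3
First repeat at step 2: p3 was already visited.

The earliest repeat is at step j = 2: M is in p3, which it already visited at step i = 1.
With |Q| = 4, pigeonhole forces a state repeat no later than step 4; the substring read between the first and second visits to that state can be pumped.

p3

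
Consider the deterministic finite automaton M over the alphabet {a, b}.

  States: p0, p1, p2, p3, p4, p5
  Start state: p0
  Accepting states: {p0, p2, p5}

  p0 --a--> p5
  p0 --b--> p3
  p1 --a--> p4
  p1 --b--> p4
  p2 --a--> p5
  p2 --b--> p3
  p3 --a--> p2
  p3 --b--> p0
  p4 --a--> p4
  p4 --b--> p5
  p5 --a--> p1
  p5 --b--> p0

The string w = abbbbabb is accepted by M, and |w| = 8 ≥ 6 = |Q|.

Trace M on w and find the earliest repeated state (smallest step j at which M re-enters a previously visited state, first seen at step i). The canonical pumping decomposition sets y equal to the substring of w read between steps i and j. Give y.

ab

State sequence: p0 -a-> p5 -b-> p0 -b-> p3 -b-> p0 -b-> p3 -a-> p2 -b-> p3 -b-> p0
First repeat at step 2: p0 was already visited.

So i = 0, j = 2, giving x = w[0:0] = ε, y = w[0:2] = ab, z = w[2:8] = bbbabb.
Check: |xy| = 2 ≤ 6 and |y| = 2 ≥ 1. Reading y takes M from p0 back to p0, so every xyⁱz is accepted.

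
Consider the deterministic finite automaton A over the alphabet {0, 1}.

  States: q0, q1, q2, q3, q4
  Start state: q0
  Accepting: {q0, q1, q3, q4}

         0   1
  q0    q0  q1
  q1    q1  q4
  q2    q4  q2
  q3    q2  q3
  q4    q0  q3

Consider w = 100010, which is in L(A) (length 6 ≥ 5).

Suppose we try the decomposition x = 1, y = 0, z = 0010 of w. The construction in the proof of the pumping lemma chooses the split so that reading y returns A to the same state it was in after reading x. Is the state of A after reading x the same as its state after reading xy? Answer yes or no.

yes

State sequence: q0 -1-> q1 -0-> q1

After x (step 1): q1. After xy (step 2): q1.
They match, so y = 0 drives A around a cycle from q1 back to itself; pumping y any number of times keeps A in q1 before reading z, and xyⁱz ∈ L(A) for every i ≥ 0.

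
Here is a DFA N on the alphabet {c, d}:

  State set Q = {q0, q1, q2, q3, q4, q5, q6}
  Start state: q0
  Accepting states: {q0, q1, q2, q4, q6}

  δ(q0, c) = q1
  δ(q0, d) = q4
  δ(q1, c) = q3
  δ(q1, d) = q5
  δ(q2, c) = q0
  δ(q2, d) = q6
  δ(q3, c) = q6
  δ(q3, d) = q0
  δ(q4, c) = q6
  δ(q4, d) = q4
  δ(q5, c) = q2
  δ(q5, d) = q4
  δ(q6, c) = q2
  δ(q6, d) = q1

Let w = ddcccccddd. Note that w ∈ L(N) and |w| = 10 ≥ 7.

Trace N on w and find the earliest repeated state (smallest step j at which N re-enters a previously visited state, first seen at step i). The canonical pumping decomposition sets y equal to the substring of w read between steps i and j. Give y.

d

State sequence: q0 -d-> q4 -d-> q4 -c-> q6 -c-> q2 -c-> q0 -c-> q1 -c-> q3 -d-> q0 -d-> q4 -d-> q4
First repeat at step 2: q4 was already visited.

So i = 1, j = 2, giving x = w[0:1] = d, y = w[1:2] = d, z = w[2:10] = cccccddd.
Check: |xy| = 2 ≤ 7 and |y| = 1 ≥ 1. Reading y takes N from q4 back to q4, so every xyⁱz is accepted.
With |Q| = 7, pigeonhole forces a state repeat no later than step 7; the substring read between the first and second visits to that state can be pumped.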